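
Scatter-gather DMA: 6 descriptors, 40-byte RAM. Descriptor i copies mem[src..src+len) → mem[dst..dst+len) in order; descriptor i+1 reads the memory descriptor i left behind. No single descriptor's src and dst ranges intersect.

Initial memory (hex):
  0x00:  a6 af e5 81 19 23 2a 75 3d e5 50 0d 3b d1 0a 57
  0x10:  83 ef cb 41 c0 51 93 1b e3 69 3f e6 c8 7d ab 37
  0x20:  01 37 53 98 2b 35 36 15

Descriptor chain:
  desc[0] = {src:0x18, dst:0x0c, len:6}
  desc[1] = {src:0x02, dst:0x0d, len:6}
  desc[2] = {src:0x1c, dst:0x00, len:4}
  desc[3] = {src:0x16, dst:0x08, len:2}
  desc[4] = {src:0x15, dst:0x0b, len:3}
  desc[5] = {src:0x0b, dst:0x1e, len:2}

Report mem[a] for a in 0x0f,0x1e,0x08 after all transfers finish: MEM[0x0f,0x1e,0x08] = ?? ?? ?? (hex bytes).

MEM[0x0f,0x1e,0x08] = 19 51 93

[0] 0x18->0x0c len=6 : e3 69 3f e6 c8 7d
[1] 0x02->0x0d len=6 : e5 81 19 23 2a 75
[2] 0x1c->0x00 len=4 : c8 7d ab 37
[3] 0x16->0x08 len=2 : 93 1b
[4] 0x15->0x0b len=3 : 51 93 1b
[5] 0x0b->0x1e len=2 : 51 93
query mem[0x0f]=0x19, mem[0x1e]=0x51, mem[0x08]=0x93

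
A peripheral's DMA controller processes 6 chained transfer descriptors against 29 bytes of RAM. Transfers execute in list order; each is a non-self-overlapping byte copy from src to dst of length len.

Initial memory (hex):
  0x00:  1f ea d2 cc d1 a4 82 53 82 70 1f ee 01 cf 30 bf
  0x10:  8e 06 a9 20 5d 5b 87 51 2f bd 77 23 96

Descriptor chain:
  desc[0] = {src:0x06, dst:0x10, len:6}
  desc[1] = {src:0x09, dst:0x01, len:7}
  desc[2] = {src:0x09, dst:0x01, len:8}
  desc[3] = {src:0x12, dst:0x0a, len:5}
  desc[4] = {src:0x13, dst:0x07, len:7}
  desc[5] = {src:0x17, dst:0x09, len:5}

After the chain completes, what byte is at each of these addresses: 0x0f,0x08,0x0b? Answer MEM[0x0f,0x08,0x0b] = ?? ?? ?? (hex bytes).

D0: mem[0x10..0x15] <- [82 53 82 70 1f ee]
D1: mem[0x01..0x07] <- [70 1f ee 01 cf 30 bf]
D2: mem[0x01..0x08] <- [70 1f ee 01 cf 30 bf 82]
D3: mem[0x0a..0x0e] <- [82 70 1f ee 87]
D4: mem[0x07..0x0d] <- [70 1f ee 87 51 2f bd]
D5: mem[0x09..0x0d] <- [51 2f bd 77 23]
query mem[0x0f]=0xbf, mem[0x08]=0x1f, mem[0x0b]=0xbd

MEM[0x0f,0x08,0x0b] = bf 1f bd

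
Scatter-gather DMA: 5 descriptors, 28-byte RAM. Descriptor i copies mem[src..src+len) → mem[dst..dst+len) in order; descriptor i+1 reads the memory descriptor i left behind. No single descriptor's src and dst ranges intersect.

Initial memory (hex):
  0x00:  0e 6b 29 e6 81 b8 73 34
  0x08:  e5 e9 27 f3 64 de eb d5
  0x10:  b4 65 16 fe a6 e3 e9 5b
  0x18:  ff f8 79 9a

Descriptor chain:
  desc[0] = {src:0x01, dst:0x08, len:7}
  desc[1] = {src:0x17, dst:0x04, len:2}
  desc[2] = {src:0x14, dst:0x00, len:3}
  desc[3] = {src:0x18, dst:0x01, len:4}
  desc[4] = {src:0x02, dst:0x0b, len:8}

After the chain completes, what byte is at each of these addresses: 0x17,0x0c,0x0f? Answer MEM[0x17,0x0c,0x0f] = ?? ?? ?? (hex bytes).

[0] 0x01->0x08 len=7 : 6b 29 e6 81 b8 73 34
[1] 0x17->0x04 len=2 : 5b ff
[2] 0x14->0x00 len=3 : a6 e3 e9
[3] 0x18->0x01 len=4 : ff f8 79 9a
[4] 0x02->0x0b len=8 : f8 79 9a ff 73 34 6b 29
query mem[0x17]=0x5b, mem[0x0c]=0x79, mem[0x0f]=0x73

MEM[0x17,0x0c,0x0f] = 5b 79 73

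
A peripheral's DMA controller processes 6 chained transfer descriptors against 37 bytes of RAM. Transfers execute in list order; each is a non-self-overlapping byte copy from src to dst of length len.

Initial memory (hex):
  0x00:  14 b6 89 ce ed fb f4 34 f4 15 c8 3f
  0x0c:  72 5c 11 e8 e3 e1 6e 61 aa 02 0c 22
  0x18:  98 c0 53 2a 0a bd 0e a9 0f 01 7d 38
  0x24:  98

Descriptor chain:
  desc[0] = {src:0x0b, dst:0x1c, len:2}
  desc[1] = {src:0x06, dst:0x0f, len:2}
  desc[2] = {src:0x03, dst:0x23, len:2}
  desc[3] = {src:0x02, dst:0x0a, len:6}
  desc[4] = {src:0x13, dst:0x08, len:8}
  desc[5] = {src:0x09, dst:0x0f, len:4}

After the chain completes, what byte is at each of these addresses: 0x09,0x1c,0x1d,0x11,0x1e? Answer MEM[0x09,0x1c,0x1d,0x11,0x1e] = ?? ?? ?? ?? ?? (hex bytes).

  after D0: wrote 2B at 0x1c = 3f72
  after D1: wrote 2B at 0x0f = f434
  after D2: wrote 2B at 0x23 = ceed
  after D3: wrote 6B at 0x0a = 89ceedfbf434
  after D4: wrote 8B at 0x08 = 61aa020c2298c053
  after D5: wrote 4B at 0x0f = aa020c22
query mem[0x09]=0xaa, mem[0x1c]=0x3f, mem[0x1d]=0x72, mem[0x11]=0x0c, mem[0x1e]=0x0e

MEM[0x09,0x1c,0x1d,0x11,0x1e] = aa 3f 72 0c 0e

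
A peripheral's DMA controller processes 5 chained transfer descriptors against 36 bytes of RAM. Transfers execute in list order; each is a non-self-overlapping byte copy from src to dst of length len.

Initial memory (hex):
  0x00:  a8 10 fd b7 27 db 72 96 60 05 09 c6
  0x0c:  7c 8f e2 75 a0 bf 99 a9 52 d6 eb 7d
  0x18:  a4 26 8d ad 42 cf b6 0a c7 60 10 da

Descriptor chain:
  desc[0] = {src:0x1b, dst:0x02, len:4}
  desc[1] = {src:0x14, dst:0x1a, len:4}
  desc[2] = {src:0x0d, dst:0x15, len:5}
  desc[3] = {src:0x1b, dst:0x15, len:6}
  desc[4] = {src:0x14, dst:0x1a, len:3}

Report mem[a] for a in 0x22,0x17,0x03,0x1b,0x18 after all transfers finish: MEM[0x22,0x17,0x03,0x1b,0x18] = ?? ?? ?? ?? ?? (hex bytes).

D0: mem[0x02..0x05] <- [ad 42 cf b6]
D1: mem[0x1a..0x1d] <- [52 d6 eb 7d]
D2: mem[0x15..0x19] <- [8f e2 75 a0 bf]
D3: mem[0x15..0x1a] <- [d6 eb 7d b6 0a c7]
D4: mem[0x1a..0x1c] <- [52 d6 eb]
query mem[0x22]=0x10, mem[0x17]=0x7d, mem[0x03]=0x42, mem[0x1b]=0xd6, mem[0x18]=0xb6

MEM[0x22,0x17,0x03,0x1b,0x18] = 10 7d 42 d6 b6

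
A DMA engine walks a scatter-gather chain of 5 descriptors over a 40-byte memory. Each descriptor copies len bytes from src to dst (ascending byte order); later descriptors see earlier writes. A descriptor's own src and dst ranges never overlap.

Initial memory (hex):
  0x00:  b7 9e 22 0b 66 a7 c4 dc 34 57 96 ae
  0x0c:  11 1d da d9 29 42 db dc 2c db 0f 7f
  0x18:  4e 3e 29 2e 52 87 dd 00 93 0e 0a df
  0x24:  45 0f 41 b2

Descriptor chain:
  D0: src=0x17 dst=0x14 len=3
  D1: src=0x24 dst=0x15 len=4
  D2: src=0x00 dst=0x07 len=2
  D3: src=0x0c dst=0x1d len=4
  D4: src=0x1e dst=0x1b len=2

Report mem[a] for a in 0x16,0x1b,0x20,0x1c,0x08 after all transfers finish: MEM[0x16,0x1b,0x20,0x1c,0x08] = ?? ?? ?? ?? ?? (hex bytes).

D0: mem[0x14..0x16] <- [7f 4e 3e]
D1: mem[0x15..0x18] <- [45 0f 41 b2]
D2: mem[0x07..0x08] <- [b7 9e]
D3: mem[0x1d..0x20] <- [11 1d da d9]
D4: mem[0x1b..0x1c] <- [1d da]
query mem[0x16]=0x0f, mem[0x1b]=0x1d, mem[0x20]=0xd9, mem[0x1c]=0xda, mem[0x08]=0x9e

MEM[0x16,0x1b,0x20,0x1c,0x08] = 0f 1d d9 da 9e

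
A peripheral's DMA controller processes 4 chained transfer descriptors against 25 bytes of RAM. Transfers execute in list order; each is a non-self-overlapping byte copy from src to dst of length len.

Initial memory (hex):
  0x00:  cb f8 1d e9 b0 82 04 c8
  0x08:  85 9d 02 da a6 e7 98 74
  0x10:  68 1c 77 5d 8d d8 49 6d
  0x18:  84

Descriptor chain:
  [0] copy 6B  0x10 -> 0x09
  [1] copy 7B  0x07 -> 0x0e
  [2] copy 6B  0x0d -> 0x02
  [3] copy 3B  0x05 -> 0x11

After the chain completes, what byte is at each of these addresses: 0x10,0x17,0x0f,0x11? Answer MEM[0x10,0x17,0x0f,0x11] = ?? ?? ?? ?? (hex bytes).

D0: mem[0x09..0x0e] <- [68 1c 77 5d 8d d8]
D1: mem[0x0e..0x14] <- [c8 85 68 1c 77 5d 8d]
D2: mem[0x02..0x07] <- [8d c8 85 68 1c 77]
D3: mem[0x11..0x13] <- [68 1c 77]
query mem[0x10]=0x68, mem[0x17]=0x6d, mem[0x0f]=0x85, mem[0x11]=0x68

MEM[0x10,0x17,0x0f,0x11] = 68 6d 85 68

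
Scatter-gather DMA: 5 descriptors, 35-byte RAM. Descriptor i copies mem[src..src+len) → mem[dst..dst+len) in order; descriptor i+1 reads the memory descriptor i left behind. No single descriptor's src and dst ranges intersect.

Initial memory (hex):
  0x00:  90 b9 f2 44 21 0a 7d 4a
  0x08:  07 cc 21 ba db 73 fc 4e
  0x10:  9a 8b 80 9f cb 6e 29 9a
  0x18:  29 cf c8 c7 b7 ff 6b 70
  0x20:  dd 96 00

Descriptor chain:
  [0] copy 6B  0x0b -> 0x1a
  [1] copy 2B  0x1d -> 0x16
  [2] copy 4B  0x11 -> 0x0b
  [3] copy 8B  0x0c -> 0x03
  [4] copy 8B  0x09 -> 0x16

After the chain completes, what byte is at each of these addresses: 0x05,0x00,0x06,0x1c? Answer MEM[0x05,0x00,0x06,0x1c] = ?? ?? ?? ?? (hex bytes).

MEM[0x05,0x00,0x06,0x1c] = cb 90 4e 4e

  after D0: wrote 6B at 0x1a = badb73fc4e9a
  after D1: wrote 2B at 0x16 = fc4e
  after D2: wrote 4B at 0x0b = 8b809fcb
  after D3: wrote 8B at 0x03 = 809fcb4e9a8b809f
  after D4: wrote 8B at 0x16 = 809f8b809fcb4e9a
query mem[0x05]=0xcb, mem[0x00]=0x90, mem[0x06]=0x4e, mem[0x1c]=0x4e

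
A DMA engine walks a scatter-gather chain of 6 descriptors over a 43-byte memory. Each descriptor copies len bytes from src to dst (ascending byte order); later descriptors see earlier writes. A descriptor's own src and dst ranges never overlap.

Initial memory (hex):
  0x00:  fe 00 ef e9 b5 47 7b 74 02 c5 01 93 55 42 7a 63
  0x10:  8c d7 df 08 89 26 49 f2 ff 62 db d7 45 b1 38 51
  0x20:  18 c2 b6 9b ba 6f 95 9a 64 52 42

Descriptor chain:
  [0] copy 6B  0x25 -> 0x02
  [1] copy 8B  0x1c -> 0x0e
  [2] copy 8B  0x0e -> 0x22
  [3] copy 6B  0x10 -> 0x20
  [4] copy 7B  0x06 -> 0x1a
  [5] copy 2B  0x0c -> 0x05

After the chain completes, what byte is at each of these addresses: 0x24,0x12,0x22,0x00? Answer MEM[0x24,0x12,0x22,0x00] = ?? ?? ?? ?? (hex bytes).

MEM[0x24,0x12,0x22,0x00] = b6 18 18 fe

#0 dst[0x02+6] := {0x6f,0x95,0x9a,0x64,0x52,0x42}
#1 dst[0x0e+8] := {0x45,0xb1,0x38,0x51,0x18,0xc2,0xb6,0x9b}
#2 dst[0x22+8] := {0x45,0xb1,0x38,0x51,0x18,0xc2,0xb6,0x9b}
#3 dst[0x20+6] := {0x38,0x51,0x18,0xc2,0xb6,0x9b}
#4 dst[0x1a+7] := {0x52,0x42,0x02,0xc5,0x01,0x93,0x55}
#5 dst[0x05+2] := {0x55,0x42}
query mem[0x24]=0xb6, mem[0x12]=0x18, mem[0x22]=0x18, mem[0x00]=0xfe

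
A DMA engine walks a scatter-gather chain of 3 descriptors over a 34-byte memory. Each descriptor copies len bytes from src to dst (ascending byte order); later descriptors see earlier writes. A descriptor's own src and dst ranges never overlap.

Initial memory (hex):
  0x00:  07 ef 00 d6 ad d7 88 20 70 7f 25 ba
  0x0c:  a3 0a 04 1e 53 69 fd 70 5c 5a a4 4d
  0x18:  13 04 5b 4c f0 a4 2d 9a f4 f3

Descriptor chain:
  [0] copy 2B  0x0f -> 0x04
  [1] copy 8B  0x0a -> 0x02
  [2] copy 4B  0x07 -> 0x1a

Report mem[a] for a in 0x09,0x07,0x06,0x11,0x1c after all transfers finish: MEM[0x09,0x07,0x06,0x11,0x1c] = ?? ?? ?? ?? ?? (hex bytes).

MEM[0x09,0x07,0x06,0x11,0x1c] = 69 1e 04 69 69

  after D0: wrote 2B at 0x04 = 1e53
  after D1: wrote 8B at 0x02 = 25baa30a041e5369
  after D2: wrote 4B at 0x1a = 1e536925
query mem[0x09]=0x69, mem[0x07]=0x1e, mem[0x06]=0x04, mem[0x11]=0x69, mem[0x1c]=0x69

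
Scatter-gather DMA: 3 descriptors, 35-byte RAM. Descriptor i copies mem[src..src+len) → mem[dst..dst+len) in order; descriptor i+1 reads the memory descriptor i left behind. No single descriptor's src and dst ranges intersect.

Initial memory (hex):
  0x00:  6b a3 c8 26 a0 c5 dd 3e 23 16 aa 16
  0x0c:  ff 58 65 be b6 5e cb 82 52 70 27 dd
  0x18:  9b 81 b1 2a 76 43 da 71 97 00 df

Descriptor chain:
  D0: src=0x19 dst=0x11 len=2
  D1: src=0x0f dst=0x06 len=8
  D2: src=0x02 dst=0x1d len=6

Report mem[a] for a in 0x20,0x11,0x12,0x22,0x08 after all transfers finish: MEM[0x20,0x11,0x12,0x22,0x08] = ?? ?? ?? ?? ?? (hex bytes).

#0 dst[0x11+2] := {0x81,0xb1}
#1 dst[0x06+8] := {0xbe,0xb6,0x81,0xb1,0x82,0x52,0x70,0x27}
#2 dst[0x1d+6] := {0xc8,0x26,0xa0,0xc5,0xbe,0xb6}
query mem[0x20]=0xc5, mem[0x11]=0x81, mem[0x12]=0xb1, mem[0x22]=0xb6, mem[0x08]=0x81

MEM[0x20,0x11,0x12,0x22,0x08] = c5 81 b1 b6 81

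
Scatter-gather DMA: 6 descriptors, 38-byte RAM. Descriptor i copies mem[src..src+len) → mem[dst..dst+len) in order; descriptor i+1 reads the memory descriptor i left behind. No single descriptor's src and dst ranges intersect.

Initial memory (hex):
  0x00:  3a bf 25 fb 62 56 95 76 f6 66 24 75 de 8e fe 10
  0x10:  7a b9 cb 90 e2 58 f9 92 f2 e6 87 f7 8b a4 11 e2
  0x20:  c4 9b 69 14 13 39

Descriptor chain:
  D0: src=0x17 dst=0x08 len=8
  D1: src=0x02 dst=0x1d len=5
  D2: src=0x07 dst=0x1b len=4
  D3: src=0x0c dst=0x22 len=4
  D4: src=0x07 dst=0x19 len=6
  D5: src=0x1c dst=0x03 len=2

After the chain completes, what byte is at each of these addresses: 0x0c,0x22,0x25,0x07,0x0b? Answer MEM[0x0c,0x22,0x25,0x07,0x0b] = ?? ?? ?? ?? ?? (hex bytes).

MEM[0x0c,0x22,0x25,0x07,0x0b] = f7 f7 11 76 87

[0] 0x17->0x08 len=8 : 92 f2 e6 87 f7 8b a4 11
[1] 0x02->0x1d len=5 : 25 fb 62 56 95
[2] 0x07->0x1b len=4 : 76 92 f2 e6
[3] 0x0c->0x22 len=4 : f7 8b a4 11
[4] 0x07->0x19 len=6 : 76 92 f2 e6 87 f7
[5] 0x1c->0x03 len=2 : e6 87
query mem[0x0c]=0xf7, mem[0x22]=0xf7, mem[0x25]=0x11, mem[0x07]=0x76, mem[0x0b]=0x87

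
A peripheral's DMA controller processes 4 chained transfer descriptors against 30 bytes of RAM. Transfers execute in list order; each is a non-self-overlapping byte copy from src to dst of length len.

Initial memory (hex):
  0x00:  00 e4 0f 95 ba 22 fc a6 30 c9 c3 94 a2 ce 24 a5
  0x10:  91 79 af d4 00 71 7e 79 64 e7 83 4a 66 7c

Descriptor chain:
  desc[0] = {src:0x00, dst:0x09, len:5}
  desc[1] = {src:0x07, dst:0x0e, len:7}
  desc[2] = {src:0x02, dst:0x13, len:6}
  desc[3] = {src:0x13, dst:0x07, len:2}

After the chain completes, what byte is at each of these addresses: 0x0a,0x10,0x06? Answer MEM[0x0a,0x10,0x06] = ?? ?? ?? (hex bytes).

MEM[0x0a,0x10,0x06] = e4 00 fc

  after D0: wrote 5B at 0x09 = 00e40f95ba
  after D1: wrote 7B at 0x0e = a63000e40f95ba
  after D2: wrote 6B at 0x13 = 0f95ba22fca6
  after D3: wrote 2B at 0x07 = 0f95
query mem[0x0a]=0xe4, mem[0x10]=0x00, mem[0x06]=0xfc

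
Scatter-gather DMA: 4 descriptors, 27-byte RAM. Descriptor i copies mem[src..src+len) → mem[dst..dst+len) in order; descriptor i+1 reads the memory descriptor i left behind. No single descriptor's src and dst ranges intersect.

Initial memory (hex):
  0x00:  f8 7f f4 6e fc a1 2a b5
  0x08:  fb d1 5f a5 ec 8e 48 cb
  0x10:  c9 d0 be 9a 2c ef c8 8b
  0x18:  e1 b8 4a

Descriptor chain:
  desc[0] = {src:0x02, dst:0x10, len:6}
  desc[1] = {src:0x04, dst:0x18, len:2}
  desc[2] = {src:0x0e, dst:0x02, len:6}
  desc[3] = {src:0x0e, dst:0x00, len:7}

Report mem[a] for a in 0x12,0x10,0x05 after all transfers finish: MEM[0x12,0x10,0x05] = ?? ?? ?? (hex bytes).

#0 dst[0x10+6] := {0xf4,0x6e,0xfc,0xa1,0x2a,0xb5}
#1 dst[0x18+2] := {0xfc,0xa1}
#2 dst[0x02+6] := {0x48,0xcb,0xf4,0x6e,0xfc,0xa1}
#3 dst[0x00+7] := {0x48,0xcb,0xf4,0x6e,0xfc,0xa1,0x2a}
query mem[0x12]=0xfc, mem[0x10]=0xf4, mem[0x05]=0xa1

MEM[0x12,0x10,0x05] = fc f4 a1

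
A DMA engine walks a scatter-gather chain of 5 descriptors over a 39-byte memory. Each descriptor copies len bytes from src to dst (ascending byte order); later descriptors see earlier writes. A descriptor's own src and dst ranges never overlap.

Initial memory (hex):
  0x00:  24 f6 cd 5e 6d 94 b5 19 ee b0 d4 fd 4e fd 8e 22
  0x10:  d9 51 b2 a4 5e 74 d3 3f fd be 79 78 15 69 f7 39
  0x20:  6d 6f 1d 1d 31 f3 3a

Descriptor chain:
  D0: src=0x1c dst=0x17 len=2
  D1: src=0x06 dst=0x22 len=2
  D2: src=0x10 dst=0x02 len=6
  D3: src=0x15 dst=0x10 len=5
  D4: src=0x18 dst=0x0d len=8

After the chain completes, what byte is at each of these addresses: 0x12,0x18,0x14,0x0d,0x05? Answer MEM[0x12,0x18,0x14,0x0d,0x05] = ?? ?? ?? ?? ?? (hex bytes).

MEM[0x12,0x18,0x14,0x0d,0x05] = 69 69 39 69 a4

[0] 0x1c->0x17 len=2 : 15 69
[1] 0x06->0x22 len=2 : b5 19
[2] 0x10->0x02 len=6 : d9 51 b2 a4 5e 74
[3] 0x15->0x10 len=5 : 74 d3 15 69 be
[4] 0x18->0x0d len=8 : 69 be 79 78 15 69 f7 39
query mem[0x12]=0x69, mem[0x18]=0x69, mem[0x14]=0x39, mem[0x0d]=0x69, mem[0x05]=0xa4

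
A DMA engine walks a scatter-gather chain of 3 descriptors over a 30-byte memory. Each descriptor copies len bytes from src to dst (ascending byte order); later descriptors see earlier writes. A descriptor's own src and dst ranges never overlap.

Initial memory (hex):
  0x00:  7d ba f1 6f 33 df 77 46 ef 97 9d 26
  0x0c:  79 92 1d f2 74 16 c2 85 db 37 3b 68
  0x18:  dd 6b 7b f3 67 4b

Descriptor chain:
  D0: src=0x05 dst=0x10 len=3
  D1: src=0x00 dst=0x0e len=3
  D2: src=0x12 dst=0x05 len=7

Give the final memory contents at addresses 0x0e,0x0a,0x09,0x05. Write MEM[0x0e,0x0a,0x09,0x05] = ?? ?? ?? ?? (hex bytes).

D0: mem[0x10..0x12] <- [df 77 46]
D1: mem[0x0e..0x10] <- [7d ba f1]
D2: mem[0x05..0x0b] <- [46 85 db 37 3b 68 dd]
query mem[0x0e]=0x7d, mem[0x0a]=0x68, mem[0x09]=0x3b, mem[0x05]=0x46

MEM[0x0e,0x0a,0x09,0x05] = 7d 68 3b 46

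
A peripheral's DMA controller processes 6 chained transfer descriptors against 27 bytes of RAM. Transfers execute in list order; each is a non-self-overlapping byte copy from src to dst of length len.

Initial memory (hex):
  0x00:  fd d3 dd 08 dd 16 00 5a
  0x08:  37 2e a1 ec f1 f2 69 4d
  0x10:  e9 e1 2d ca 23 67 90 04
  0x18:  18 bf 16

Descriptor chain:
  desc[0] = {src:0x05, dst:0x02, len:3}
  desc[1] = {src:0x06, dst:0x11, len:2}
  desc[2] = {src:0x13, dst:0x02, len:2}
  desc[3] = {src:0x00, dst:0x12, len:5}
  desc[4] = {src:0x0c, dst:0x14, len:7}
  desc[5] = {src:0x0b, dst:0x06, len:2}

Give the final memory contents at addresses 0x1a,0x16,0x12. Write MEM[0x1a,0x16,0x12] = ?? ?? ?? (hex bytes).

[0] 0x05->0x02 len=3 : 16 00 5a
[1] 0x06->0x11 len=2 : 00 5a
[2] 0x13->0x02 len=2 : ca 23
[3] 0x00->0x12 len=5 : fd d3 ca 23 5a
[4] 0x0c->0x14 len=7 : f1 f2 69 4d e9 00 fd
[5] 0x0b->0x06 len=2 : ec f1
query mem[0x1a]=0xfd, mem[0x16]=0x69, mem[0x12]=0xfd

MEM[0x1a,0x16,0x12] = fd 69 fd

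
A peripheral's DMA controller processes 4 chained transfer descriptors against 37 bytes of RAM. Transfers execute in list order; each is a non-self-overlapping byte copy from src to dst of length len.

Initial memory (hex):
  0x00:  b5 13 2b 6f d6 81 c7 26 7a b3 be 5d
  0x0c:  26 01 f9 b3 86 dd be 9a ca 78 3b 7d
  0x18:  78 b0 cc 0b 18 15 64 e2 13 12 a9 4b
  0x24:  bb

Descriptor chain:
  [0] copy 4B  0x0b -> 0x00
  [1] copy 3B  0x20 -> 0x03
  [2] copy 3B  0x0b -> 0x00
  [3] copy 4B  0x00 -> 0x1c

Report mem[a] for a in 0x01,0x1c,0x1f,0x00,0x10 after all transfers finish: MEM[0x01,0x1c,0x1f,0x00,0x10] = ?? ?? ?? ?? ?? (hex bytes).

MEM[0x01,0x1c,0x1f,0x00,0x10] = 26 5d 13 5d 86

D0: mem[0x00..0x03] <- [5d 26 01 f9]
D1: mem[0x03..0x05] <- [13 12 a9]
D2: mem[0x00..0x02] <- [5d 26 01]
D3: mem[0x1c..0x1f] <- [5d 26 01 13]
query mem[0x01]=0x26, mem[0x1c]=0x5d, mem[0x1f]=0x13, mem[0x00]=0x5d, mem[0x10]=0x86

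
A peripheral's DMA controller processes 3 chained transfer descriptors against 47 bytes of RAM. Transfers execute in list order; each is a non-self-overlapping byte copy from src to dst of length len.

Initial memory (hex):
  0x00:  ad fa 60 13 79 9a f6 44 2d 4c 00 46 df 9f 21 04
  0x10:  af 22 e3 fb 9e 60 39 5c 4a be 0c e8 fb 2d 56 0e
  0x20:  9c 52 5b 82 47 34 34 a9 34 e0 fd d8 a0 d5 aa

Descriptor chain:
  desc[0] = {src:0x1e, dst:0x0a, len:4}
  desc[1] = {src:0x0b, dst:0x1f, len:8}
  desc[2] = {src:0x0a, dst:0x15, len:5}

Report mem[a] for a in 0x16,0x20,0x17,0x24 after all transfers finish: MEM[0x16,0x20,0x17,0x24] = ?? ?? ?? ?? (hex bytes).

MEM[0x16,0x20,0x17,0x24] = 0e 9c 9c af

#0 dst[0x0a+4] := {0x56,0x0e,0x9c,0x52}
#1 dst[0x1f+8] := {0x0e,0x9c,0x52,0x21,0x04,0xaf,0x22,0xe3}
#2 dst[0x15+5] := {0x56,0x0e,0x9c,0x52,0x21}
query mem[0x16]=0x0e, mem[0x20]=0x9c, mem[0x17]=0x9c, mem[0x24]=0xaf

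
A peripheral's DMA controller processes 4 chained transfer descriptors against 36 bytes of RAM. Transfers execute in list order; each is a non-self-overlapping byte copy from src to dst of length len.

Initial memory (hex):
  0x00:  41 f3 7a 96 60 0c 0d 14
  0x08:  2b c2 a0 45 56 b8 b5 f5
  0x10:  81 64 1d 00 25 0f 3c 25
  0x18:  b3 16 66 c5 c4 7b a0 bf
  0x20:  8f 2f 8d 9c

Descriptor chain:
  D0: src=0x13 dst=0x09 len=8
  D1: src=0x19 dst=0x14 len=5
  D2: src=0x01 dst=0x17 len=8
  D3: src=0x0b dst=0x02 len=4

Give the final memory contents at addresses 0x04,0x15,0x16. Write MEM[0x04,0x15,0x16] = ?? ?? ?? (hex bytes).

[0] 0x13->0x09 len=8 : 00 25 0f 3c 25 b3 16 66
[1] 0x19->0x14 len=5 : 16 66 c5 c4 7b
[2] 0x01->0x17 len=8 : f3 7a 96 60 0c 0d 14 2b
[3] 0x0b->0x02 len=4 : 0f 3c 25 b3
query mem[0x04]=0x25, mem[0x15]=0x66, mem[0x16]=0xc5

MEM[0x04,0x15,0x16] = 25 66 c5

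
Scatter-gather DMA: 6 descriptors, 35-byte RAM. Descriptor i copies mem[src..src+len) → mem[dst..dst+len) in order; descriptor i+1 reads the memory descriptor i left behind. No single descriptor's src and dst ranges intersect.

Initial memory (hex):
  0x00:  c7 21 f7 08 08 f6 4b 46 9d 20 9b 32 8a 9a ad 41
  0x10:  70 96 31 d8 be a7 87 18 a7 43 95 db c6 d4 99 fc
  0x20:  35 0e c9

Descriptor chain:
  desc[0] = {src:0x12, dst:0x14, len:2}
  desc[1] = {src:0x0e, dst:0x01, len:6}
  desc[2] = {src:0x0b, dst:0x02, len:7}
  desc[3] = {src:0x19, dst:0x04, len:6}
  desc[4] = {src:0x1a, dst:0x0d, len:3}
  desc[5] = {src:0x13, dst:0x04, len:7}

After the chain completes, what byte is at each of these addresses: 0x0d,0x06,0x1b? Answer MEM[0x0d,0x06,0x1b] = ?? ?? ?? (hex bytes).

[0] 0x12->0x14 len=2 : 31 d8
[1] 0x0e->0x01 len=6 : ad 41 70 96 31 d8
[2] 0x0b->0x02 len=7 : 32 8a 9a ad 41 70 96
[3] 0x19->0x04 len=6 : 43 95 db c6 d4 99
[4] 0x1a->0x0d len=3 : 95 db c6
[5] 0x13->0x04 len=7 : d8 31 d8 87 18 a7 43
query mem[0x0d]=0x95, mem[0x06]=0xd8, mem[0x1b]=0xdb

MEM[0x0d,0x06,0x1b] = 95 d8 db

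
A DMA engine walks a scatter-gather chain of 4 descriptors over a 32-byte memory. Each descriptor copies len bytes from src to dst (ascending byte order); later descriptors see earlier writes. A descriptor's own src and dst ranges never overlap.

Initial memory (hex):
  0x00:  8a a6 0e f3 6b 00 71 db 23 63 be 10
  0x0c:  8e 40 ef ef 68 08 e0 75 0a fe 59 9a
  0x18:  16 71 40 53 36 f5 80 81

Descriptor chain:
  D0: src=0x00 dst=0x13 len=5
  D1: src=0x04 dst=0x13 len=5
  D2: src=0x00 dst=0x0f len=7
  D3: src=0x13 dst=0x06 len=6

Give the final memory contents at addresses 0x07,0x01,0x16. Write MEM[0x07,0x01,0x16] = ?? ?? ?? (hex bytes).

#0 dst[0x13+5] := {0x8a,0xa6,0x0e,0xf3,0x6b}
#1 dst[0x13+5] := {0x6b,0x00,0x71,0xdb,0x23}
#2 dst[0x0f+7] := {0x8a,0xa6,0x0e,0xf3,0x6b,0x00,0x71}
#3 dst[0x06+6] := {0x6b,0x00,0x71,0xdb,0x23,0x16}
query mem[0x07]=0x00, mem[0x01]=0xa6, mem[0x16]=0xdb

MEM[0x07,0x01,0x16] = 00 a6 db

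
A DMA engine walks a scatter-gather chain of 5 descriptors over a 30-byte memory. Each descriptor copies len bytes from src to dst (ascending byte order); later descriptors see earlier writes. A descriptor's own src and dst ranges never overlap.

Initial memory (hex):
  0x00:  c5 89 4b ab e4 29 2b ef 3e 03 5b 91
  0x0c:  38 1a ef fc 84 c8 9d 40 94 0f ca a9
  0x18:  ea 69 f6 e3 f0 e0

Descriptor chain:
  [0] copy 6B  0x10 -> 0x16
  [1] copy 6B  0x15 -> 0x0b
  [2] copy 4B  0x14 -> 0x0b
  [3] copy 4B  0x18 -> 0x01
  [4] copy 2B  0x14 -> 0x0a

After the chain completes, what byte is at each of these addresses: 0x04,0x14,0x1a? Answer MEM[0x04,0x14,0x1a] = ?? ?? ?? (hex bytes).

#0 dst[0x16+6] := {0x84,0xc8,0x9d,0x40,0x94,0x0f}
#1 dst[0x0b+6] := {0x0f,0x84,0xc8,0x9d,0x40,0x94}
#2 dst[0x0b+4] := {0x94,0x0f,0x84,0xc8}
#3 dst[0x01+4] := {0x9d,0x40,0x94,0x0f}
#4 dst[0x0a+2] := {0x94,0x0f}
query mem[0x04]=0x0f, mem[0x14]=0x94, mem[0x1a]=0x94

MEM[0x04,0x14,0x1a] = 0f 94 94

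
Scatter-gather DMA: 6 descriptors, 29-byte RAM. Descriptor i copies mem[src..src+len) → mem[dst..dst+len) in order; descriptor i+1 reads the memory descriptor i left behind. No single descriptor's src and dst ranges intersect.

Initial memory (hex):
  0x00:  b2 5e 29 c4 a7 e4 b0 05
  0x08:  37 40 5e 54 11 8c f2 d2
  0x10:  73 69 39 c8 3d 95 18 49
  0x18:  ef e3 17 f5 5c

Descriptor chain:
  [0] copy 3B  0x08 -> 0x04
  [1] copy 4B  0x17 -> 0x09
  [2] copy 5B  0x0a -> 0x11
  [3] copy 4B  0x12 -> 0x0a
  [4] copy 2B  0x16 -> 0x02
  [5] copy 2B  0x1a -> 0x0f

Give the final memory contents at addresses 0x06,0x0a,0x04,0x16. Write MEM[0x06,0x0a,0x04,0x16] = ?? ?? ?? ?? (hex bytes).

#0 dst[0x04+3] := {0x37,0x40,0x5e}
#1 dst[0x09+4] := {0x49,0xef,0xe3,0x17}
#2 dst[0x11+5] := {0xef,0xe3,0x17,0x8c,0xf2}
#3 dst[0x0a+4] := {0xe3,0x17,0x8c,0xf2}
#4 dst[0x02+2] := {0x18,0x49}
#5 dst[0x0f+2] := {0x17,0xf5}
query mem[0x06]=0x5e, mem[0x0a]=0xe3, mem[0x04]=0x37, mem[0x16]=0x18

MEM[0x06,0x0a,0x04,0x16] = 5e e3 37 18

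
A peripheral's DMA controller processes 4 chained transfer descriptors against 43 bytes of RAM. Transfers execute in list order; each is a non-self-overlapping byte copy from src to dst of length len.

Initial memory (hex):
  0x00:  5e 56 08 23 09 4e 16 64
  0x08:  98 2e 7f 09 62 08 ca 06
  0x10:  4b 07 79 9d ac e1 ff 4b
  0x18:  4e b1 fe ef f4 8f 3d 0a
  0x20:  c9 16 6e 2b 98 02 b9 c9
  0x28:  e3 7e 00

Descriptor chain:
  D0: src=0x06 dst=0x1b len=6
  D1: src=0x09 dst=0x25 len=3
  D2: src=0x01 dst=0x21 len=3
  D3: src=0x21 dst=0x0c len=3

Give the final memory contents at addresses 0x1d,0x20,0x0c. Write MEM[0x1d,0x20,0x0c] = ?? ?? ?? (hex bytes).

MEM[0x1d,0x20,0x0c] = 98 09 56

[0] 0x06->0x1b len=6 : 16 64 98 2e 7f 09
[1] 0x09->0x25 len=3 : 2e 7f 09
[2] 0x01->0x21 len=3 : 56 08 23
[3] 0x21->0x0c len=3 : 56 08 23
query mem[0x1d]=0x98, mem[0x20]=0x09, mem[0x0c]=0x56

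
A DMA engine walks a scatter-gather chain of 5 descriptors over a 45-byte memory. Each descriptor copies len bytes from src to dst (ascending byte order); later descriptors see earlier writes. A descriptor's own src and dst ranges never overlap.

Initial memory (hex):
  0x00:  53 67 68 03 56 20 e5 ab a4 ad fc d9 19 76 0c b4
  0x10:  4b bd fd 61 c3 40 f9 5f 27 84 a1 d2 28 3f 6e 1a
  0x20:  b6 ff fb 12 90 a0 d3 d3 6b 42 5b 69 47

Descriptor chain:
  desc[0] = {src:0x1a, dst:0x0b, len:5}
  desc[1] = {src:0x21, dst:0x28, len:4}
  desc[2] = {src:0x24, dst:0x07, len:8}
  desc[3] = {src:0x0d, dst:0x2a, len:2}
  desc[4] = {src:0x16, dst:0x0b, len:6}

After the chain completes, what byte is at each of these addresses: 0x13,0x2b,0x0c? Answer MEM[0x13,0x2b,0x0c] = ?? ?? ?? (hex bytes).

MEM[0x13,0x2b,0x0c] = 61 90 5f

#0 dst[0x0b+5] := {0xa1,0xd2,0x28,0x3f,0x6e}
#1 dst[0x28+4] := {0xff,0xfb,0x12,0x90}
#2 dst[0x07+8] := {0x90,0xa0,0xd3,0xd3,0xff,0xfb,0x12,0x90}
#3 dst[0x2a+2] := {0x12,0x90}
#4 dst[0x0b+6] := {0xf9,0x5f,0x27,0x84,0xa1,0xd2}
query mem[0x13]=0x61, mem[0x2b]=0x90, mem[0x0c]=0x5f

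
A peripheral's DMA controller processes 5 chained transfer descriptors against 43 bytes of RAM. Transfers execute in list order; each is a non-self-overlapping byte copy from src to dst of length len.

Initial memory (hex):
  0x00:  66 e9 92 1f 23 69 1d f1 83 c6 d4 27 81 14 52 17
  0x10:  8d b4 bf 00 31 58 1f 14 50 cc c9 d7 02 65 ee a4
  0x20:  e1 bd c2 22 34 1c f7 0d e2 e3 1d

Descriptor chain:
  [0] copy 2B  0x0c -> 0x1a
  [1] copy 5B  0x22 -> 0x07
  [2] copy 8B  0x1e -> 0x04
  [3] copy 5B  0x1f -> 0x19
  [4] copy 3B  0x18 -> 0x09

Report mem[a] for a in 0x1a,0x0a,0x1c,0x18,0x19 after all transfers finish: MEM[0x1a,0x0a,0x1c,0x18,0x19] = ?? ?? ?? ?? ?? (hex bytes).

MEM[0x1a,0x0a,0x1c,0x18,0x19] = e1 a4 c2 50 a4

#0 dst[0x1a+2] := {0x81,0x14}
#1 dst[0x07+5] := {0xc2,0x22,0x34,0x1c,0xf7}
#2 dst[0x04+8] := {0xee,0xa4,0xe1,0xbd,0xc2,0x22,0x34,0x1c}
#3 dst[0x19+5] := {0xa4,0xe1,0xbd,0xc2,0x22}
#4 dst[0x09+3] := {0x50,0xa4,0xe1}
query mem[0x1a]=0xe1, mem[0x0a]=0xa4, mem[0x1c]=0xc2, mem[0x18]=0x50, mem[0x19]=0xa4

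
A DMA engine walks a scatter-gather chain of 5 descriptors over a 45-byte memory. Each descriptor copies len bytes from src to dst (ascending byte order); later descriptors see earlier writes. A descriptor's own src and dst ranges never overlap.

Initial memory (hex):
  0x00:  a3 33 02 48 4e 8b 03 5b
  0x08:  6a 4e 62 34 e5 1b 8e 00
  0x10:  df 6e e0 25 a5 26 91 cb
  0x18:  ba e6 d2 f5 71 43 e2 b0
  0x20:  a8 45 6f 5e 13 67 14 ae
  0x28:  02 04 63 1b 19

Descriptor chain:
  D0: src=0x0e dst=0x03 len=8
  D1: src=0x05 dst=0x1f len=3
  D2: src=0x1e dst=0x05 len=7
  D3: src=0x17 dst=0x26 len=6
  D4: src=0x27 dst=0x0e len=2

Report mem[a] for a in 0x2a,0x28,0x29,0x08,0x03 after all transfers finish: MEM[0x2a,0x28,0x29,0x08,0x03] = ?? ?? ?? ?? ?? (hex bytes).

D0: mem[0x03..0x0a] <- [8e 00 df 6e e0 25 a5 26]
D1: mem[0x1f..0x21] <- [df 6e e0]
D2: mem[0x05..0x0b] <- [e2 df 6e e0 6f 5e 13]
D3: mem[0x26..0x2b] <- [cb ba e6 d2 f5 71]
D4: mem[0x0e..0x0f] <- [ba e6]
query mem[0x2a]=0xf5, mem[0x28]=0xe6, mem[0x29]=0xd2, mem[0x08]=0xe0, mem[0x03]=0x8e

MEM[0x2a,0x28,0x29,0x08,0x03] = f5 e6 d2 e0 8e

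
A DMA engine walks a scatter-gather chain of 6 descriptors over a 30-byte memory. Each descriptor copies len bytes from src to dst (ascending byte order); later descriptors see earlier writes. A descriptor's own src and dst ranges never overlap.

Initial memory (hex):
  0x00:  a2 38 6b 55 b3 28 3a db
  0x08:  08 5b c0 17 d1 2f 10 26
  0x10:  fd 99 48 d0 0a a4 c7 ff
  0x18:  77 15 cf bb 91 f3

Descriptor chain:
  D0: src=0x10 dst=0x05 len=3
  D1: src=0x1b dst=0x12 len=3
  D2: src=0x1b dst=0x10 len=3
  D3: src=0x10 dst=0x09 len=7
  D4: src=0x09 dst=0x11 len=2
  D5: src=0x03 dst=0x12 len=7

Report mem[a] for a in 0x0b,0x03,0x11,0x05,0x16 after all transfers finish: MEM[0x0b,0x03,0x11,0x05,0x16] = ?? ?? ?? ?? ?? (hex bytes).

MEM[0x0b,0x03,0x11,0x05,0x16] = f3 55 bb fd 48

  after D0: wrote 3B at 0x05 = fd9948
  after D1: wrote 3B at 0x12 = bb91f3
  after D2: wrote 3B at 0x10 = bb91f3
  after D3: wrote 7B at 0x09 = bb91f391f3a4c7
  after D4: wrote 2B at 0x11 = bb91
  after D5: wrote 7B at 0x12 = 55b3fd994808bb
query mem[0x0b]=0xf3, mem[0x03]=0x55, mem[0x11]=0xbb, mem[0x05]=0xfd, mem[0x16]=0x48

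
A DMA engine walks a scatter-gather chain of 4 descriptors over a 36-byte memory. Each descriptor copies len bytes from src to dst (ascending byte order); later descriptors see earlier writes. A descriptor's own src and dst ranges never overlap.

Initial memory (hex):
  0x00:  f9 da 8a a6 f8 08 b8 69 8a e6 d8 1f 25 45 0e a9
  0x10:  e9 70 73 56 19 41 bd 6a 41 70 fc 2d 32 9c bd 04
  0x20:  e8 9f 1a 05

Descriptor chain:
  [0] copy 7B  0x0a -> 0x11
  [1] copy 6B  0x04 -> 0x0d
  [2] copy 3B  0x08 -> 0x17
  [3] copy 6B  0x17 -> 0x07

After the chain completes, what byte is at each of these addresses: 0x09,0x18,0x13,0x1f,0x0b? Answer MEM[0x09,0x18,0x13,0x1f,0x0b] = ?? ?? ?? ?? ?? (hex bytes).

MEM[0x09,0x18,0x13,0x1f,0x0b] = d8 e6 25 04 2d

  after D0: wrote 7B at 0x11 = d81f25450ea9e9
  after D1: wrote 6B at 0x0d = f808b8698ae6
  after D2: wrote 3B at 0x17 = 8ae6d8
  after D3: wrote 6B at 0x07 = 8ae6d8fc2d32
query mem[0x09]=0xd8, mem[0x18]=0xe6, mem[0x13]=0x25, mem[0x1f]=0x04, mem[0x0b]=0x2d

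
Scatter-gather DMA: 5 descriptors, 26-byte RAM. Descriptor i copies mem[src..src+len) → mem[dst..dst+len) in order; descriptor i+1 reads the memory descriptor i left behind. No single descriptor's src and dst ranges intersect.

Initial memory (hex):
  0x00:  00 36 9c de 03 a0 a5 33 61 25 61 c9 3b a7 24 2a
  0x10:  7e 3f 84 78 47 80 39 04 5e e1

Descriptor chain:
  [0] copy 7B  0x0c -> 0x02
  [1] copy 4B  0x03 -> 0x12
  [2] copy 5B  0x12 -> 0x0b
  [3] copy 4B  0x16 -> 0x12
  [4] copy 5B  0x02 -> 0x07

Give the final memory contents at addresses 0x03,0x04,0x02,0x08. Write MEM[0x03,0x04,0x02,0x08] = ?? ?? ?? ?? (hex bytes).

MEM[0x03,0x04,0x02,0x08] = a7 24 3b a7

  after D0: wrote 7B at 0x02 = 3ba7242a7e3f84
  after D1: wrote 4B at 0x12 = a7242a7e
  after D2: wrote 5B at 0x0b = a7242a7e39
  after D3: wrote 4B at 0x12 = 39045ee1
  after D4: wrote 5B at 0x07 = 3ba7242a7e
query mem[0x03]=0xa7, mem[0x04]=0x24, mem[0x02]=0x3b, mem[0x08]=0xa7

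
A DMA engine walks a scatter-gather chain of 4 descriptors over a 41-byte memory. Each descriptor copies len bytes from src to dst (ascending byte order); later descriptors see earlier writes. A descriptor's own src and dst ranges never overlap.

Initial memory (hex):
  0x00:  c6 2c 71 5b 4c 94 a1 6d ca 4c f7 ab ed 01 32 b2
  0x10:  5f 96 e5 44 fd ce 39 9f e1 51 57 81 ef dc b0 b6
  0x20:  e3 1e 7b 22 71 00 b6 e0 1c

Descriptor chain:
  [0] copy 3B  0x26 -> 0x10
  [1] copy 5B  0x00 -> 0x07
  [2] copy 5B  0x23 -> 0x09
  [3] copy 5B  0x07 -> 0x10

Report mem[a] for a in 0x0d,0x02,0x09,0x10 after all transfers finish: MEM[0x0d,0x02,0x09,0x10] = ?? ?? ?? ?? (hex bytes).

#0 dst[0x10+3] := {0xb6,0xe0,0x1c}
#1 dst[0x07+5] := {0xc6,0x2c,0x71,0x5b,0x4c}
#2 dst[0x09+5] := {0x22,0x71,0x00,0xb6,0xe0}
#3 dst[0x10+5] := {0xc6,0x2c,0x22,0x71,0x00}
query mem[0x0d]=0xe0, mem[0x02]=0x71, mem[0x09]=0x22, mem[0x10]=0xc6

MEM[0x0d,0x02,0x09,0x10] = e0 71 22 c6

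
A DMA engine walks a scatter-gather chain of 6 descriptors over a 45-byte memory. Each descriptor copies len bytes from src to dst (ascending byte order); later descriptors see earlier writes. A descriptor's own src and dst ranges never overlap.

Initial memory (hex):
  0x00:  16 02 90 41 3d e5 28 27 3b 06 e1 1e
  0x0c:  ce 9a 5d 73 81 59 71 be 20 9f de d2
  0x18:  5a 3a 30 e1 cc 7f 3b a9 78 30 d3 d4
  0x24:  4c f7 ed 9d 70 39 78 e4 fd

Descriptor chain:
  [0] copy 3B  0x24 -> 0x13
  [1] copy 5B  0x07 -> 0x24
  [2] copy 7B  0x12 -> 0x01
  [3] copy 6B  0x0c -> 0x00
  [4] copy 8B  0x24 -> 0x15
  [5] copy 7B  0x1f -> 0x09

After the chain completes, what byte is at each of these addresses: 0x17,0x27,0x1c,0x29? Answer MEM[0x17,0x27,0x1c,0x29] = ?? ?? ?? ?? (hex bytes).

D0: mem[0x13..0x15] <- [4c f7 ed]
D1: mem[0x24..0x28] <- [27 3b 06 e1 1e]
D2: mem[0x01..0x07] <- [71 4c f7 ed de d2 5a]
D3: mem[0x00..0x05] <- [ce 9a 5d 73 81 59]
D4: mem[0x15..0x1c] <- [27 3b 06 e1 1e 39 78 e4]
D5: mem[0x09..0x0f] <- [a9 78 30 d3 d4 27 3b]
query mem[0x17]=0x06, mem[0x27]=0xe1, mem[0x1c]=0xe4, mem[0x29]=0x39

MEM[0x17,0x27,0x1c,0x29] = 06 e1 e4 39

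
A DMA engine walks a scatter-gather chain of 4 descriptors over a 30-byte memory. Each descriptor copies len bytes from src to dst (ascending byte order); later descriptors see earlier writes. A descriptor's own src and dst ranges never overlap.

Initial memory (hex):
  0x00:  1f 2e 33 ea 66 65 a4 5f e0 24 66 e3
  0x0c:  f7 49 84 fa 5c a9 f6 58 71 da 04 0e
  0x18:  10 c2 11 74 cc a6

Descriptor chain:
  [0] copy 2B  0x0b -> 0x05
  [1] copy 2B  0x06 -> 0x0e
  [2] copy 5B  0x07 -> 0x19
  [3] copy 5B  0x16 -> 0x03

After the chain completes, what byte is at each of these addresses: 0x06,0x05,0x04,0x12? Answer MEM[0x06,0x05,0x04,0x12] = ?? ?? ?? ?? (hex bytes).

[0] 0x0b->0x05 len=2 : e3 f7
[1] 0x06->0x0e len=2 : f7 5f
[2] 0x07->0x19 len=5 : 5f e0 24 66 e3
[3] 0x16->0x03 len=5 : 04 0e 10 5f e0
query mem[0x06]=0x5f, mem[0x05]=0x10, mem[0x04]=0x0e, mem[0x12]=0xf6

MEM[0x06,0x05,0x04,0x12] = 5f 10 0e f6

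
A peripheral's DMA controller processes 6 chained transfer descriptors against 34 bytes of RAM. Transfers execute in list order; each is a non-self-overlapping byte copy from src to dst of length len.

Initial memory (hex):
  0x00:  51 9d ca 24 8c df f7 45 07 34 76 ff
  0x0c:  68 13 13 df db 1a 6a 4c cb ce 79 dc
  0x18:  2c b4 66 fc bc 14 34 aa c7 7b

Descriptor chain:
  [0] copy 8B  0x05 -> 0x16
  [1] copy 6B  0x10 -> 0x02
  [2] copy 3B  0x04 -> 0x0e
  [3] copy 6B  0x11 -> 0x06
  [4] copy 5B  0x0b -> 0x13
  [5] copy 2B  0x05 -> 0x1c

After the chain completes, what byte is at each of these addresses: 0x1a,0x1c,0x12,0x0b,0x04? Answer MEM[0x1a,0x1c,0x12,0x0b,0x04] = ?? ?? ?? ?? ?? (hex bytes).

[0] 0x05->0x16 len=8 : df f7 45 07 34 76 ff 68
[1] 0x10->0x02 len=6 : db 1a 6a 4c cb ce
[2] 0x04->0x0e len=3 : 6a 4c cb
[3] 0x11->0x06 len=6 : 1a 6a 4c cb ce df
[4] 0x0b->0x13 len=5 : df 68 13 6a 4c
[5] 0x05->0x1c len=2 : 4c 1a
query mem[0x1a]=0x34, mem[0x1c]=0x4c, mem[0x12]=0x6a, mem[0x0b]=0xdf, mem[0x04]=0x6a

MEM[0x1a,0x1c,0x12,0x0b,0x04] = 34 4c 6a df 6a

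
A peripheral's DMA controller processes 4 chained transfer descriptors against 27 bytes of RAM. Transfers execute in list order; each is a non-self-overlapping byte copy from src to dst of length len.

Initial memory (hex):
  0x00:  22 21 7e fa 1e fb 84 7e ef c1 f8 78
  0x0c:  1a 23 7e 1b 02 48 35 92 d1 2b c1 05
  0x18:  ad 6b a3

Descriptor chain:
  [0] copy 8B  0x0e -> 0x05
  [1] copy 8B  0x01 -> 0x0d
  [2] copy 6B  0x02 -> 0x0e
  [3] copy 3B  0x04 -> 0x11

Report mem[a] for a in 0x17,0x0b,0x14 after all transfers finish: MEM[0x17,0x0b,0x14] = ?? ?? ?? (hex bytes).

MEM[0x17,0x0b,0x14] = 05 d1 48

D0: mem[0x05..0x0c] <- [7e 1b 02 48 35 92 d1 2b]
D1: mem[0x0d..0x14] <- [21 7e fa 1e 7e 1b 02 48]
D2: mem[0x0e..0x13] <- [7e fa 1e 7e 1b 02]
D3: mem[0x11..0x13] <- [1e 7e 1b]
query mem[0x17]=0x05, mem[0x0b]=0xd1, mem[0x14]=0x48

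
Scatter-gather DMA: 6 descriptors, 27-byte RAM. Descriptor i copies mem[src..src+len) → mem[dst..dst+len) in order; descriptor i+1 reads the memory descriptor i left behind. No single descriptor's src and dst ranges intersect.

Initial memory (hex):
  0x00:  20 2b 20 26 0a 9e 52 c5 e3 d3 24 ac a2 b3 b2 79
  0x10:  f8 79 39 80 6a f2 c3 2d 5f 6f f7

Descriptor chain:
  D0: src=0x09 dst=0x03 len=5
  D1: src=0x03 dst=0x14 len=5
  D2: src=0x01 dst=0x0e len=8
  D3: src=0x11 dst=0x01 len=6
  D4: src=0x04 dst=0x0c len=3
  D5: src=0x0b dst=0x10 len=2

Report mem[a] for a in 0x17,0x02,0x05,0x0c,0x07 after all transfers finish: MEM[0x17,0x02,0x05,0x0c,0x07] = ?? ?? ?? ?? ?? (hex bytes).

MEM[0x17,0x02,0x05,0x0c,0x07] = a2 ac e3 b3 b3

  after D0: wrote 5B at 0x03 = d324aca2b3
  after D1: wrote 5B at 0x14 = d324aca2b3
  after D2: wrote 8B at 0x0e = 2b20d324aca2b3e3
  after D3: wrote 6B at 0x01 = 24aca2b3e3ac
  after D4: wrote 3B at 0x0c = b3e3ac
  after D5: wrote 2B at 0x10 = acb3
query mem[0x17]=0xa2, mem[0x02]=0xac, mem[0x05]=0xe3, mem[0x0c]=0xb3, mem[0x07]=0xb3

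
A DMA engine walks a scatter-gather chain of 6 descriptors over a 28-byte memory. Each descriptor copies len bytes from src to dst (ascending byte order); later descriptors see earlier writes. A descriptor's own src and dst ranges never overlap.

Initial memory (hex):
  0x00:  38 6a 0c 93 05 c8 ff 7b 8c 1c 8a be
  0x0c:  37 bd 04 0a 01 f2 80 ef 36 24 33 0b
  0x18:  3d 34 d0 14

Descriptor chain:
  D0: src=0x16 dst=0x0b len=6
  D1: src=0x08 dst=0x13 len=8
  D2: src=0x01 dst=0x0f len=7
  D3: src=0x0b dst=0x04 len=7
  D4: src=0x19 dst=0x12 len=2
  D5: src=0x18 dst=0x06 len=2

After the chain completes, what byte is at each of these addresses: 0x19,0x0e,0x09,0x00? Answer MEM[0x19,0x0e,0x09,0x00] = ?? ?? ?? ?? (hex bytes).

D0: mem[0x0b..0x10] <- [33 0b 3d 34 d0 14]
D1: mem[0x13..0x1a] <- [8c 1c 8a 33 0b 3d 34 d0]
D2: mem[0x0f..0x15] <- [6a 0c 93 05 c8 ff 7b]
D3: mem[0x04..0x0a] <- [33 0b 3d 34 6a 0c 93]
D4: mem[0x12..0x13] <- [34 d0]
D5: mem[0x06..0x07] <- [3d 34]
query mem[0x19]=0x34, mem[0x0e]=0x34, mem[0x09]=0x0c, mem[0x00]=0x38

MEM[0x19,0x0e,0x09,0x00] = 34 34 0c 38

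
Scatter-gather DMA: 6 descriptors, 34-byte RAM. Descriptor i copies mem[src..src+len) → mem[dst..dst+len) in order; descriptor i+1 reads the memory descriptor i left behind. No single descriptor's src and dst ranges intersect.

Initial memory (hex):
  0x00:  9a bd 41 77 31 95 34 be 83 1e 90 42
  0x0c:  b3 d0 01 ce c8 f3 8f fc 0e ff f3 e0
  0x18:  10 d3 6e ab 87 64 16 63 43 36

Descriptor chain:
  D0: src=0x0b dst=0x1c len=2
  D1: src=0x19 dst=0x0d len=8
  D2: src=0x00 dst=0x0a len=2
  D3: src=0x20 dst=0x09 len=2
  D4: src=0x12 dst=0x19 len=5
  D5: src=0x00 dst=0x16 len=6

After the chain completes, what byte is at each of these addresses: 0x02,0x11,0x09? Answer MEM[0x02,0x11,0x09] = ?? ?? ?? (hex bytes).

#0 dst[0x1c+2] := {0x42,0xb3}
#1 dst[0x0d+8] := {0xd3,0x6e,0xab,0x42,0xb3,0x16,0x63,0x43}
#2 dst[0x0a+2] := {0x9a,0xbd}
#3 dst[0x09+2] := {0x43,0x36}
#4 dst[0x19+5] := {0x16,0x63,0x43,0xff,0xf3}
#5 dst[0x16+6] := {0x9a,0xbd,0x41,0x77,0x31,0x95}
query mem[0x02]=0x41, mem[0x11]=0xb3, mem[0x09]=0x43

MEM[0x02,0x11,0x09] = 41 b3 43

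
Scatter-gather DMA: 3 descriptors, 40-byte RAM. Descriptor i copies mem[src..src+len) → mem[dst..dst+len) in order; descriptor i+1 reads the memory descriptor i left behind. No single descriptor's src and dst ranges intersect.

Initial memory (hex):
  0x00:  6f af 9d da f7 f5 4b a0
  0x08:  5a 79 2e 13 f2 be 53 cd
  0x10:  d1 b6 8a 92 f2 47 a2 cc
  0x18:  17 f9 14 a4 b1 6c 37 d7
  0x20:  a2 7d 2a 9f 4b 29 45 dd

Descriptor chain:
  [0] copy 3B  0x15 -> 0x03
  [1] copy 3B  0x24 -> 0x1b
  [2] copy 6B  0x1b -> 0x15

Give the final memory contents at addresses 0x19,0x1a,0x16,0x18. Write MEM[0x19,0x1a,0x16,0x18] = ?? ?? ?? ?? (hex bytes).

#0 dst[0x03+3] := {0x47,0xa2,0xcc}
#1 dst[0x1b+3] := {0x4b,0x29,0x45}
#2 dst[0x15+6] := {0x4b,0x29,0x45,0x37,0xd7,0xa2}
query mem[0x19]=0xd7, mem[0x1a]=0xa2, mem[0x16]=0x29, mem[0x18]=0x37

MEM[0x19,0x1a,0x16,0x18] = d7 a2 29 37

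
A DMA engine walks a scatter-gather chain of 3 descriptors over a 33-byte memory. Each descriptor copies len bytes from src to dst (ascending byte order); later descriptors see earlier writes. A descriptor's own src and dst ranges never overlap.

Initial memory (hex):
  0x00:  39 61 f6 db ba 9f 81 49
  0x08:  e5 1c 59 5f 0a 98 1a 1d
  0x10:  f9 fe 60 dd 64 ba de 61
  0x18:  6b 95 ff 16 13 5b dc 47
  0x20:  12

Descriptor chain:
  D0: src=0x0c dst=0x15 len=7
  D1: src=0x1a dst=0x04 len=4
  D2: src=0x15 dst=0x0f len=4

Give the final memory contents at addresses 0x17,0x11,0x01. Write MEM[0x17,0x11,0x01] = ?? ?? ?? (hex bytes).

MEM[0x17,0x11,0x01] = 1a 1a 61

  after D0: wrote 7B at 0x15 = 0a981a1df9fe60
  after D1: wrote 4B at 0x04 = fe60135b
  after D2: wrote 4B at 0x0f = 0a981a1d
query mem[0x17]=0x1a, mem[0x11]=0x1a, mem[0x01]=0x61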